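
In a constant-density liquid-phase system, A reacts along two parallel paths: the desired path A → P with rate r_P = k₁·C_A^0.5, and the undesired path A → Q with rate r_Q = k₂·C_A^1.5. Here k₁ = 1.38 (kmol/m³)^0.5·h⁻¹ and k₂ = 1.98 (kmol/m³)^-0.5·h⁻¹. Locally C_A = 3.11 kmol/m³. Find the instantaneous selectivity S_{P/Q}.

S_{P/Q} = r_P/r_Q = (k₁·C_A^0.5)/(k₂·C_A^1.5) = (k₁/k₂)·C_A⁻¹.
= (1.38×3.110^0.5) / (1.98×3.110^1.5) = 2.434/10.86 = 0.224.
The undesired path is higher order in A, so low C_A (CSTR or dilute feed) favours P.

0.224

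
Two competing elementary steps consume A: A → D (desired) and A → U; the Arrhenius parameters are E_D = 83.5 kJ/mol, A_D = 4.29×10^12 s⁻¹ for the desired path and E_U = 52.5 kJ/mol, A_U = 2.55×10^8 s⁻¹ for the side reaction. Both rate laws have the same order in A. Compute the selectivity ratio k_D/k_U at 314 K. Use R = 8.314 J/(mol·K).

0.117

With equal orders, S_{D/U} = k_D/k_U = (A_D/A_U)·exp[(E_U−E_D)/(RT)].
(E_U−E_D)/(RT) = (52.5−83.5)×10³/(8.314×314) = -31000/2611 = -11.87.
k_D/k_U = (4.29×10^12/2.55×10^8)·exp(-11.87) = 16824 × 6.965×10^-6 = 0.117.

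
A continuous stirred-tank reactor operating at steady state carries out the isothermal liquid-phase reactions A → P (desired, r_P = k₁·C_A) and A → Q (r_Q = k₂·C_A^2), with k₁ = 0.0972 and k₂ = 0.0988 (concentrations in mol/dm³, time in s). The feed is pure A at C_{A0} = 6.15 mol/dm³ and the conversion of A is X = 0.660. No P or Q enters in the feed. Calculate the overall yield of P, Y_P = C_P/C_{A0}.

0.211

Exit C_A = C_{A0}(1−X) = 6.15×0.340 = 2.091 mol/dm³.
Rates in a CSTR are evaluated at the outlet concentration: r_P = 0.0972×2.091 = 0.2032, r_Q = 0.0988×2.091^2 = 0.4320.
Fraction of consumed A going to P: r_P/(r_P+r_Q) = 0.3200.
C_P = 0.3200·C_{A0}·X = 0.3200×6.15×0.660 = 1.30 mol/dm³; Y_P = C_P/C_{A0} = 0.211.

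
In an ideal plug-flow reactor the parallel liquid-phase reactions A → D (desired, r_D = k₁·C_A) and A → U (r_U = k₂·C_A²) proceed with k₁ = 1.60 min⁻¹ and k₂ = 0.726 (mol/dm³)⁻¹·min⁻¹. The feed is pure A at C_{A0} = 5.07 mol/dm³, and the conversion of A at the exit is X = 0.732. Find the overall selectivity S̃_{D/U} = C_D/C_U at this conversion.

C_A = C_{A0}(1−X) = 1.359 mol/dm³.
Along a PFR/batch, dC_D/dC_A = −r_D/(r_D+r_U) = −k₁/(k₁+k₂·C_A).
Integrating from C_{A0} to C_A: C_D = (1.60/0.726)·ln[(1.60+0.726·5.07)/(1.60+0.726·1.36)] = 2.204·ln(5.281/2.586) = 1.573 mol/dm³.
C_U = (C_{A0}−C_A)−C_D = 2.138 mol/dm³; S̃_{D/U} = 1.573/2.138 = 0.736.

0.736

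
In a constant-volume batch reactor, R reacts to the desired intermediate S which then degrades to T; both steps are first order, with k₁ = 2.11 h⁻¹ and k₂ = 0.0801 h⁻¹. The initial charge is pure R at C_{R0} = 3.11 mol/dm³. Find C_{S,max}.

At the optimum, C_{S,max}/C_{R0} = (k₁/k₂)^[k₂/(k₂−k₁)].
= (2.11/0.0801)^(0.0801/(0.0801−2.11)) = (26.34)^(-0.03946) = 0.8789.
C_{S,max} = 0.8789×3.11 = 2.73 mol/dm³.

2.73 mol/dm³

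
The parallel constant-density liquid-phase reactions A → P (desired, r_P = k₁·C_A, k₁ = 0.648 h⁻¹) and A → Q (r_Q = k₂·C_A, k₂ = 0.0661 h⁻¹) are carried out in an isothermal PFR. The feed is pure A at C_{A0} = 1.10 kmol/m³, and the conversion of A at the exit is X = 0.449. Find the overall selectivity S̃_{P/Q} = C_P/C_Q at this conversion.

C_A = C_{A0}(1−X) = 0.6061 kmol/m³.
Both paths are first order in A, so the instantaneous fraction to P is constant: dC_P/d(−C_A) = k₁/(k₁+k₂) = 0.9074.
C_P = 0.9074·(C_{A0}−C_A) = 0.9074×0.4939 = 0.448 kmol/m³.
C_Q = (C_{A0}−C_A)−C_P = 0.04572 kmol/m³; S̃_{P/Q} = 0.4482/0.04572 = 9.80.

9.80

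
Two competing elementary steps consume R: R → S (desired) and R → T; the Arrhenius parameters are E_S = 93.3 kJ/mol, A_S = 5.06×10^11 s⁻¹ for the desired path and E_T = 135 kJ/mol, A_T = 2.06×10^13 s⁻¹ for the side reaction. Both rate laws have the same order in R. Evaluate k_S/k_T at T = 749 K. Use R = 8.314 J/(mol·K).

Since both paths have the same order in R, the concentration cancels and S_{S/T} = k_S/k_T = (A_S/A_T)·exp[(E_T−E_S)/(RT)].
(E_T−E_S)/(RT) = (135−93.3)×10³/(8.314×749) = 41700/6227 = 6.696.
k_S/k_T = (5.06×10^11/2.06×10^13)·exp(6.696) = 0.02456 × 809.5 = 19.9.
Since E_S < E_T, lowering the temperature improves selectivity toward S.

19.9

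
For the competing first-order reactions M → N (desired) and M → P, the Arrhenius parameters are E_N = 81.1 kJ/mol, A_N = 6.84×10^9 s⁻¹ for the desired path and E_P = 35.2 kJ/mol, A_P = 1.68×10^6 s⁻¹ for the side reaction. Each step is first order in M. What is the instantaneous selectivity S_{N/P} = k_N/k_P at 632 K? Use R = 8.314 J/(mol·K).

Since both paths have the same order in M, the concentration cancels and S_{N/P} = k_N/k_P = (A_N/A_P)·exp[(E_P−E_N)/(RT)].
(E_P−E_N)/(RT) = (35.2−81.1)×10³/(8.314×632) = -45900/5254 = -8.735.
k_N/k_P = (6.84×10^9/1.68×10^6)·exp(-8.735) = 4071 × 1.608×10^-4 = 0.655.

0.655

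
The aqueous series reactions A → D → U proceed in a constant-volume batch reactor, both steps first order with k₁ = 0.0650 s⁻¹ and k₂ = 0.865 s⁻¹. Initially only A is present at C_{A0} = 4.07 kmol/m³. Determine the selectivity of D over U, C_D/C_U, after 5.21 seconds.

Solving the coupled first-order balances gives C_D(t) = [k₁/(k₂−k₁)]·C_{A0}·(e^(−k₁t) − e^(−k₂t)).
e^(−k₁t) = e^(−0.0650×5.21) = e^(−0.3387) = 0.7127; e^(−k₂t) = e^(−4.507) = 0.01104.
C_D = 0.0650×4.07/(0.865−0.0650) × (0.7127−0.01104) = 0.3307×0.7017 = 0.2320 kmol/m³.
C_A = C_{A0}e^(−k₁t) = 2.901 kmol/m³, so C_U = C_{A0}−C_A−C_D = 0.9371 kmol/m³; C_D/C_U = 0.248.

0.248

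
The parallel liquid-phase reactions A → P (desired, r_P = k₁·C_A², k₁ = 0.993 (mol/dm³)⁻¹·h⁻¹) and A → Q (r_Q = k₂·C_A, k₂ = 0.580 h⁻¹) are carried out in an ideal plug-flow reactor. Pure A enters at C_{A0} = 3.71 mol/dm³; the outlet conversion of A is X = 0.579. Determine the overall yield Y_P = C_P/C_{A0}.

0.470

C_A = C_{A0}(1−X) = 1.562 mol/dm³.
Along a PFR/batch, dC_Q/dC_A = −r_Q/(r_P+r_Q) = −k₂/(k₂+k₁·C_A).
Integrating from C_{A0} to C_A: C_Q = (0.580/0.993)·ln[(0.580+0.993·3.71)/(0.580+0.993·1.56)] = 0.5841·ln(4.264/2.131) = 0.4051 mol/dm³.
Then C_P = (C_{A0}−C_A) − C_Q = 2.148 − 0.4051 = 1.743 mol/dm³.
Y_P = C_P/C_{A0} = 1.743/3.71 = 0.470.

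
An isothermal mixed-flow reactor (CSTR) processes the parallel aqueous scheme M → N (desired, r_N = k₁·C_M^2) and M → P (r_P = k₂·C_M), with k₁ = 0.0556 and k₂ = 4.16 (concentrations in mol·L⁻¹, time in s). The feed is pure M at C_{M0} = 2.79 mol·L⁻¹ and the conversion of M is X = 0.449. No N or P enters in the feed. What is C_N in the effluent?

0.0252 mol·L⁻¹

Exit C_M = C_{M0}(1−X) = 2.79×0.551 = 1.537 mol·L⁻¹.
Rates in a CSTR are evaluated at the outlet concentration: r_N = 0.0556×1.537^2 = 0.1314, r_P = 4.16×1.537 = 6.395.
Fraction of consumed M going to N: r_N/(r_N+r_P) = 0.02013.
C_N = 0.02013·C_{M0}·X = 0.02013×2.79×0.449 = 0.0252 mol·L⁻¹.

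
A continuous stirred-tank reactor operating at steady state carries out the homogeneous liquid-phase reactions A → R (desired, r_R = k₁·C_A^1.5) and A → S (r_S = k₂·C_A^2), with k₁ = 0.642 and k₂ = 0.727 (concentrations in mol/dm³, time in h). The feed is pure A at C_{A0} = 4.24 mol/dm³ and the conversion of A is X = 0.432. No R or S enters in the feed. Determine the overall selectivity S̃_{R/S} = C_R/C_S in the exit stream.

0.569

Exit C_A = C_{A0}(1−X) = 4.24×0.568 = 2.408 mol/dm³.
A CSTR operates uniformly at the exit composition, giving r_R = 2.399 and r_S = 4.217 (each k·C_A^n at C_A = 2.408).
Overall selectivity = C_R/C_S = r_Rτ/(r_Sτ) = r_R/r_S = 0.569.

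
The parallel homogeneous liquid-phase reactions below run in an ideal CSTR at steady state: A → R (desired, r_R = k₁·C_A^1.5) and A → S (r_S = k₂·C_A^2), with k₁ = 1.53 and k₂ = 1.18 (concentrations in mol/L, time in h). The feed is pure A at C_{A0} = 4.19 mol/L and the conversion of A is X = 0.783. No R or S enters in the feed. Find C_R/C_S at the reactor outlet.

Exit C_A = C_{A0}(1−X) = 4.19×0.217 = 0.9092 mol/L.
Rates in a CSTR are evaluated at the outlet concentration: r_R = 1.53×0.9092^1.5 = 1.326, r_S = 1.18×0.9092^2 = 0.9755.
Overall selectivity = C_R/C_S = r_Rτ/(r_Sτ) = r_R/r_S = 1.36.

1.36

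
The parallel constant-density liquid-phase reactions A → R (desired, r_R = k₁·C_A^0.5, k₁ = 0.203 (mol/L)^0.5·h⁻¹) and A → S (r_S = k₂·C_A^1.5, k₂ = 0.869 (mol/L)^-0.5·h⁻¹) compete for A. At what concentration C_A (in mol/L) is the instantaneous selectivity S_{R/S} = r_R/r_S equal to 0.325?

S_{R/S} = (k₁/k₂)·C_A⁻¹ ⇒ C_A = (S·k₂/k₁)^(-1).
= (0.325×0.869/0.203)^(-1) = (1.391)^(-1) = 0.719 mol/L.

0.719 mol/L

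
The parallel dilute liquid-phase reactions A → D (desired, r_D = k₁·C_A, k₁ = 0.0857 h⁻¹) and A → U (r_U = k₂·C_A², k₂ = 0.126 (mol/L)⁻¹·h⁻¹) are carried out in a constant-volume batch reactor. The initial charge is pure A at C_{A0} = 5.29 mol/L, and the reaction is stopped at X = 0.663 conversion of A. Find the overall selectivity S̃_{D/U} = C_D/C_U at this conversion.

0.207

C_A = C_{A0}(1−X) = 1.783 mol/L.
Along a PFR/batch, dC_D/dC_A = −r_D/(r_D+r_U) = −k₁/(k₁+k₂·C_A).
Integrating from C_{A0} to C_A: C_D = (0.0857/0.126)·ln[(0.0857+0.126·5.29)/(0.0857+0.126·1.78)] = 0.6802·ln(0.7522/0.3103) = 0.6022 mol/L.
C_U = (C_{A0}−C_A)−C_D = 2.905 mol/L; S̃_{D/U} = 0.6022/2.905 = 0.207.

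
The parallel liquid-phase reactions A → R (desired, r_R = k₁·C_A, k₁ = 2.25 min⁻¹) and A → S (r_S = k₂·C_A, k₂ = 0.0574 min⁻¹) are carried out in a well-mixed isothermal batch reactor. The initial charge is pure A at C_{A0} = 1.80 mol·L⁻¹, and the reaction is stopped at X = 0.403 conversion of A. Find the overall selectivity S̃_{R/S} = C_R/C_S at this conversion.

39.2

C_A = C_{A0}(1−X) = 1.075 mol·L⁻¹.
Both paths are first order in A, so the instantaneous fraction to R is constant: dC_R/d(−C_A) = k₁/(k₁+k₂) = 0.9751.
C_R = 0.9751·(C_{A0}−C_A) = 0.9751×0.7254 = 0.707 mol·L⁻¹.
C_S = (C_{A0}−C_A)−C_R = 0.01805 mol·L⁻¹; S̃_{R/S} = 0.7074/0.01805 = 39.2.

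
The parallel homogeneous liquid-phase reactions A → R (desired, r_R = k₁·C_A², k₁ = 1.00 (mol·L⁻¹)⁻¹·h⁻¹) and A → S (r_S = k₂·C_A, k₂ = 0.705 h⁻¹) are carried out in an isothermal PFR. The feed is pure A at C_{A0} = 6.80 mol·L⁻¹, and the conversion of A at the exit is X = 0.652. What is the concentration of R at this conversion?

3.80 mol·L⁻¹

C_A = C_{A0}(1−X) = 2.366 mol·L⁻¹.
Along a PFR/batch, dC_S/dC_A = −r_S/(r_R+r_S) = −k₂/(k₂+k₁·C_A).
Integrating from C_{A0} to C_A: C_S = (0.705/1.00)·ln[(0.705+1.00·6.80)/(0.705+1.00·2.37)] = 0.7050·ln(7.505/3.071) = 0.6299 mol·L⁻¹.
Then C_R = (C_{A0}−C_A) − C_S = 4.434 − 0.6299 = 3.804 mol·L⁻¹.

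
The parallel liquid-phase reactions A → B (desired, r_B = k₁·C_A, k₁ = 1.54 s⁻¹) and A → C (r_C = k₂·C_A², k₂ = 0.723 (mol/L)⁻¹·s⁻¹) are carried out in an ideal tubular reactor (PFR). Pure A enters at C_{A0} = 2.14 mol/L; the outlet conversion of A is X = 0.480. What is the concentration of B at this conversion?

0.586 mol/L

C_A = C_{A0}(1−X) = 1.113 mol/L.
Along a PFR/batch, dC_B/dC_A = −r_B/(r_B+r_C) = −k₁/(k₁+k₂·C_A).
Integrating from C_{A0} to C_A: C_B = (1.54/0.723)·ln[(1.54+0.723·2.14)/(1.54+0.723·1.11)] = 2.130·ln(3.087/2.345) = 0.5861 mol/L.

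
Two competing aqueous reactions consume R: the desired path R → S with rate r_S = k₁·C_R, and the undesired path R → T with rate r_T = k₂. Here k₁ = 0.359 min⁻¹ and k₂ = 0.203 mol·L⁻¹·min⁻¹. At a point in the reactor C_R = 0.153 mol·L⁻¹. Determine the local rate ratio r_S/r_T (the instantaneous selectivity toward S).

S_{S/T} = r_S/r_T = (k₁·C_R)/(k₂) = (k₁/k₂)·C_R.
= (0.359×0.1530) / (0.203) = 0.05493/0.2030 = 0.271.

0.271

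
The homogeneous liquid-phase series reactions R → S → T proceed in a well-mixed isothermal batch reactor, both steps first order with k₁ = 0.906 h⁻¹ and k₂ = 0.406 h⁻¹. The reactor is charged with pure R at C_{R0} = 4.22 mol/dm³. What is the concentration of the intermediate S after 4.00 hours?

The intermediate concentration in a first-order A→B→C sequence is C_S = k₁C_{R0}(e^(−k₁t) − e^(−k₂t))/(k₂−k₁).
e^(−k₁t) = e^(−0.906×4.00) = e^(−3.624) = 0.02668; e^(−k₂t) = e^(−1.624) = 0.1971.
C_S = 0.906×4.22/(0.406−0.906) × (0.02668−0.1971) = (-7.647)×(-0.1704) = 1.303 mol/dm³.

1.30 mol/dm³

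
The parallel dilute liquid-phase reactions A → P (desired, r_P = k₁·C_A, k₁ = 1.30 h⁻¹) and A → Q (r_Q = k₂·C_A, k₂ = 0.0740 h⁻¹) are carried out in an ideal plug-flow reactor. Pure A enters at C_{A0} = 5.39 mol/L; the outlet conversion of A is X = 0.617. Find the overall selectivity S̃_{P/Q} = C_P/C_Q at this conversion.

17.6

C_A = C_{A0}(1−X) = 2.064 mol/L.
Both paths are first order in A, so the instantaneous fraction to P is constant: dC_P/d(−C_A) = k₁/(k₁+k₂) = 0.9461.
C_P = 0.9461·(C_{A0}−C_A) = 0.9461×3.326 = 3.15 mol/L.
C_Q = (C_{A0}−C_A)−C_P = 0.1791 mol/L; S̃_{P/Q} = 3.147/0.1791 = 17.6.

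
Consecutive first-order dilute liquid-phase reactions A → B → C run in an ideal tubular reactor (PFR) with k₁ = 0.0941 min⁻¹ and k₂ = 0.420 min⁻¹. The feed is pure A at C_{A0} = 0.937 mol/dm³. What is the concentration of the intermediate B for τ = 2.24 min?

For first-order series with pure A initially, C_B(τ) = k₁C_{A0}/(k₂−k₁)·(e^(−k₁τ) − e^(−k₂τ)).
e^(−k₁τ) = e^(−0.0941×2.24) = e^(−0.2108) = 0.8099; e^(−k₂τ) = e^(−0.9408) = 0.3903.
C_B = 0.0941×0.937/(0.420−0.0941) × (0.8099−0.3903) = 0.2705×0.4196 = 0.1135 mol/dm³.

0.114 mol/dm³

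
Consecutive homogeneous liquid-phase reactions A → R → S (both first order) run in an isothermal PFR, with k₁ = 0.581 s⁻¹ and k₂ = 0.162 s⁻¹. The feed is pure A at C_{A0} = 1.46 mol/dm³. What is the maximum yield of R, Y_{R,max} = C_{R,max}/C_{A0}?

0.610

At the optimum, C_{R,max}/C_{A0} = (k₁/k₂)^[k₂/(k₂−k₁)].
= (0.581/0.162)^(0.162/(0.162−0.581)) = (3.586)^(-0.3866) = 0.6103.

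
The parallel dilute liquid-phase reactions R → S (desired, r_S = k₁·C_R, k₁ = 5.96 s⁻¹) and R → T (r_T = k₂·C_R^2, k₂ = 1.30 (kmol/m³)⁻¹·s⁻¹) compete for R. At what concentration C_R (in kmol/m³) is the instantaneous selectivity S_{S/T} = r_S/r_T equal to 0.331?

13.9 kmol/m³

S_{S/T} = (k₁/k₂)·C_R⁻¹ ⇒ C_R = (S·k₂/k₁)^(-1).
= (0.331×1.30/5.96)^(-1) = (0.07220)^(-1) = 13.9 kmol/m³.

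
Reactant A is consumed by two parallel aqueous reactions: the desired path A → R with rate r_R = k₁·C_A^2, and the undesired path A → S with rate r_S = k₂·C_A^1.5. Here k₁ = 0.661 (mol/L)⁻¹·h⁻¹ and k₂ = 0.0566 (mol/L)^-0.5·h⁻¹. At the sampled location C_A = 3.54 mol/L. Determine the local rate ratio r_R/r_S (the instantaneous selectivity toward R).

22.0

S_{R/S} = r_R/r_S = (k₁·C_A^2)/(k₂·C_A^1.5) = (k₁/k₂)·C_A^0.5.
= (0.661×3.540^2) / (0.0566×3.540^1.5) = 8.283/0.3770 = 22.0.
Since the desired path is higher order in A, keeping C_A high (PFR or concentrated feed) favours R.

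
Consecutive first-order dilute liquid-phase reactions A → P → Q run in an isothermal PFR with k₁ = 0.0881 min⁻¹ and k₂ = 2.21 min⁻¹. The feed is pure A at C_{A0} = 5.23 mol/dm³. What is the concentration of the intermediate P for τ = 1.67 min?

The intermediate concentration in a first-order A→B→C sequence is C_P = k₁C_{A0}(e^(−k₁τ) − e^(−k₂τ))/(k₂−k₁).
e^(−k₁τ) = e^(−0.0881×1.67) = e^(−0.1471) = 0.8632; e^(−k₂τ) = e^(−3.691) = 0.02495.
C_P = 0.0881×5.23/(2.21−0.0881) × (0.8632−0.02495) = 0.2171×0.8382 = 0.1820 mol/dm³.

0.182 mol/dm³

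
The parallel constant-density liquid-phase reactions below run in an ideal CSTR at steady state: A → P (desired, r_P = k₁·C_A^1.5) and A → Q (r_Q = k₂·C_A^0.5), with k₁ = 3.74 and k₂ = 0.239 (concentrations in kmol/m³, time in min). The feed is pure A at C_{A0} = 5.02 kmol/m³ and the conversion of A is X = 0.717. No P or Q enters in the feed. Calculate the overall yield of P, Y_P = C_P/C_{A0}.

Exit C_A = C_{A0}(1−X) = 5.02×0.283 = 1.421 kmol/m³.
In a CSTR the entire volume is at exit conditions, so r_P = 3.74×1.421^1.5 = 6.333 and r_Q = 0.239×1.421^0.5 = 0.2849.
Fraction of consumed A going to P: r_P/(r_P+r_Q) = 0.9570.
C_P = 0.9570·C_{A0}·X = 0.9570×5.02×0.717 = 3.44 kmol/m³; Y_P = C_P/C_{A0} = 0.686.

0.686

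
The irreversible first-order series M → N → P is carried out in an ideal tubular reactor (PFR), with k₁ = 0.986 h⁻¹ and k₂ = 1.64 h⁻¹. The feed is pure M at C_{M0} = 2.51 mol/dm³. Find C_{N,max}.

Evaluating C_N at τ_opt = ln(k₂/k₁)/(k₂−k₁) gives C_{N,max}/C_{M0} = (k₁/k₂)^[k₂/(k₂−k₁)].
= (0.986/1.64)^(1.64/(1.64−0.986)) = (0.6012)^(2.508) = 0.2792.
C_{N,max} = 0.2792×2.51 = 0.701 mol/dm³.

0.701 mol/dm³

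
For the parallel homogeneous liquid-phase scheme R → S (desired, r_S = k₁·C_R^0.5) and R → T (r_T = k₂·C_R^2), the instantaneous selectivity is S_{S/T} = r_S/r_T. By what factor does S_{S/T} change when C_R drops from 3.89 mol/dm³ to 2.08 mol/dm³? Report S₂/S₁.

2.56

S_{S/T} = (k₁/k₂)·C_R^-1.5, so S₂/S₁ = (C_{R,2}/C_{R,1})^-1.5.
= (2.08/3.89)^(-1.5) = (0.5347)^(-1.5) = 2.56.
Selectivity toward S rises as C_R falls — low-concentration operation is favoured.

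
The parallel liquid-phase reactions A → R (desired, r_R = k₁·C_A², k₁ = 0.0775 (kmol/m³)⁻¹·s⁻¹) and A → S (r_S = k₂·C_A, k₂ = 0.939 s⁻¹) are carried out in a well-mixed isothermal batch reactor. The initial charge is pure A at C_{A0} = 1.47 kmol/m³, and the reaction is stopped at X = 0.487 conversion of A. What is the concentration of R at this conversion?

0.0600 kmol/m³

C_A = C_{A0}(1−X) = 0.7541 kmol/m³.
Along a PFR/batch, dC_S/dC_A = −r_S/(r_R+r_S) = −k₂/(k₂+k₁·C_A).
Integrating from C_{A0} to C_A: C_S = (0.939/0.0775)·ln[(0.939+0.0775·1.47)/(0.939+0.0775·0.754)] = 12.12·ln(1.053/0.9974) = 0.6559 kmol/m³.
Then C_R = (C_{A0}−C_A) − C_S = 0.7159 − 0.6559 = 0.06002 kmol/m³.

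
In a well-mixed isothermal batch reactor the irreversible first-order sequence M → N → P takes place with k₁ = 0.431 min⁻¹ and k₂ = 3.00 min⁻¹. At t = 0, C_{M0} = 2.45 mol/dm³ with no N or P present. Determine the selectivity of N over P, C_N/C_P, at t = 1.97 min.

The intermediate concentration in a first-order A→B→C sequence is C_N = k₁C_{M0}(e^(−k₁t) − e^(−k₂t))/(k₂−k₁).
e^(−k₁t) = e^(−0.431×1.97) = e^(−0.8491) = 0.4278; e^(−k₂t) = e^(−5.910) = 0.002712.
C_N = 0.431×2.45/(3.00−0.431) × (0.4278−0.002712) = 0.4110×0.4251 = 0.1747 mol/dm³.
C_M = C_{M0}e^(−k₁t) = 1.048 mol/dm³, so C_P = C_{M0}−C_M−C_N = 1.227 mol/dm³; C_N/C_P = 0.142.

0.142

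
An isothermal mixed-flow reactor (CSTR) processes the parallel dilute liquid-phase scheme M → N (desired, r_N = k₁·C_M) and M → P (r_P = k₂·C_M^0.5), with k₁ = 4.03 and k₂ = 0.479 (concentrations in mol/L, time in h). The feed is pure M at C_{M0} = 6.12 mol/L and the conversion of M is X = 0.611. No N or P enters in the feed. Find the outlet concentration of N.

3.47 mol/L

Exit C_M = C_{M0}(1−X) = 6.12×0.389 = 2.381 mol/L.
In a CSTR the entire volume is at exit conditions, so r_N = 4.03×2.381 = 9.594 and r_P = 0.479×2.381^0.5 = 0.7391.
Fraction of consumed M going to N: r_N/(r_N+r_P) = 0.9285.
C_N = 0.9285·C_{M0}·X = 0.9285×6.12×0.611 = 3.47 mol/L.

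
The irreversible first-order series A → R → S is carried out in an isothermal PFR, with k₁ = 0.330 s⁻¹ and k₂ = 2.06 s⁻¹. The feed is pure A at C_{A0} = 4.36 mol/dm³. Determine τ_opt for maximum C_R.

For first-order series the maximum of C_R occurs at τ_opt = ln(k₂/k₁)/(k₂−k₁).
= ln(2.06/0.330)/(2.06−0.330) = ln(6.242)/1.730 = 1.831/1.730 = 1.06 s.

1.06 s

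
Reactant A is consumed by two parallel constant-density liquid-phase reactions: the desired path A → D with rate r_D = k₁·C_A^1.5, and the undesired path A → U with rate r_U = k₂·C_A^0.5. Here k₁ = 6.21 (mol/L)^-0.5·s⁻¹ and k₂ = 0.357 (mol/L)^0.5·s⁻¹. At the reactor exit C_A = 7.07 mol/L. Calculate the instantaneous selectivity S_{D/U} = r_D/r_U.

123

S_{D/U} = r_D/r_U = (k₁·C_A^1.5)/(k₂·C_A^0.5) = (k₁/k₂)·C_A.
= (6.21×7.070^1.5) / (0.357×7.070^0.5) = 116.7/0.9492 = 123.
Since the desired path is higher order in A, keeping C_A high (PFR or concentrated feed) favours D.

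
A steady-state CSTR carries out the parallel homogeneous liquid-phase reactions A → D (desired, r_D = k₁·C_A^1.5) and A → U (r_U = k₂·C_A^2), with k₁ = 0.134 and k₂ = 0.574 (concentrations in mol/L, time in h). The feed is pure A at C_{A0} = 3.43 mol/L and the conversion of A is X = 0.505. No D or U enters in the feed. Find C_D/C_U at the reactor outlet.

Exit C_A = C_{A0}(1−X) = 3.43×0.495 = 1.698 mol/L.
Rates in a CSTR are evaluated at the outlet concentration: r_D = 0.134×1.698^1.5 = 0.2965, r_U = 0.574×1.698^2 = 1.655.
Overall selectivity = C_D/C_U = r_Dτ/(r_Uτ) = r_D/r_U = 0.179.

0.179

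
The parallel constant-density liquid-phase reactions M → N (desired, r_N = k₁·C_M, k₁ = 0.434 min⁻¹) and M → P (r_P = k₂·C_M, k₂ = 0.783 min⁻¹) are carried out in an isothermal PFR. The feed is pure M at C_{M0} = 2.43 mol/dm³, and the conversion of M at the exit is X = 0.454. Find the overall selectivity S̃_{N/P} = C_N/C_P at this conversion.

0.554

C_M = C_{M0}(1−X) = 1.327 mol/dm³.
Both paths are first order in M, so the instantaneous fraction to N is constant: dC_N/d(−C_M) = k₁/(k₁+k₂) = 0.3566.
C_N = 0.3566·(C_{M0}−C_M) = 0.3566×1.103 = 0.393 mol/dm³.
C_P = (C_{M0}−C_M)−C_N = 0.7098 mol/dm³; S̃_{N/P} = 0.3934/0.7098 = 0.554.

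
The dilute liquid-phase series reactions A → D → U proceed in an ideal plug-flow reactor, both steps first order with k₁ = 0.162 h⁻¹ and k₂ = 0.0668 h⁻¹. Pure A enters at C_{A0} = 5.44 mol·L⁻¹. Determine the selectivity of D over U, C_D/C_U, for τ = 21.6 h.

0.566

Solving the coupled first-order balances gives C_D(τ) = [k₁/(k₂−k₁)]·C_{A0}·(e^(−k₁τ) − e^(−k₂τ)).
e^(−k₁τ) = e^(−0.162×21.6) = e^(−3.499) = 0.03022; e^(−k₂τ) = e^(−1.443) = 0.2362.
C_D = 0.162×5.44/(0.0668−0.162) × (0.03022−0.2362) = (-9.257)×(-0.2060) = 1.907 mol·L⁻¹.
C_A = C_{A0}e^(−k₁τ) = 0.1644 mol·L⁻¹, so C_U = C_{A0}−C_A−C_D = 3.368 mol·L⁻¹; C_D/C_U = 0.566.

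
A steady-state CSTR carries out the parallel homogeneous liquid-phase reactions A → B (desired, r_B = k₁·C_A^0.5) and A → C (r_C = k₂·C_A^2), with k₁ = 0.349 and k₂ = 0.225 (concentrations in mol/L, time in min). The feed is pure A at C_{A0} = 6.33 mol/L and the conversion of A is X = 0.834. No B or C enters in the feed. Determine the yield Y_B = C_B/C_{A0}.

0.492

Exit C_A = C_{A0}(1−X) = 6.33×0.166 = 1.051 mol/L.
A CSTR operates uniformly at the exit composition, giving r_B = 0.3578 and r_C = 0.2484 (each k·C_A^n at C_A = 1.051).
Fraction of consumed A going to B: r_B/(r_B+r_C) = 0.5902.
C_B = 0.5902·C_{A0}·X = 0.5902×6.33×0.834 = 3.12 mol/L; Y_B = C_B/C_{A0} = 0.492.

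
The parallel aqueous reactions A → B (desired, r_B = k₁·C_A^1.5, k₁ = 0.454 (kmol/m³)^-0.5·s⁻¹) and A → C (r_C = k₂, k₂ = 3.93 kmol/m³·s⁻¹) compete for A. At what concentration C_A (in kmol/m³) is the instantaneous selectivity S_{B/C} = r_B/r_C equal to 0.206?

1.47 kmol/m³

S_{B/C} = (k₁/k₂)·C_A^1.5 ⇒ C_A = (S·k₂/k₁)^(1/1.5).
= (0.206×3.93/0.454)^(0.6667) = (1.783)^(0.6667) = 1.47 kmol/m³.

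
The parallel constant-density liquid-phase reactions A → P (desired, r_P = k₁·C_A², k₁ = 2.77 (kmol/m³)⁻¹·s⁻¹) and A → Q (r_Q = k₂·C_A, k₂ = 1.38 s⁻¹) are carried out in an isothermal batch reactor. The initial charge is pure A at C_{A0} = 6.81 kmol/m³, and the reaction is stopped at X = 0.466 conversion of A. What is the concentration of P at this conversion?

C_A = C_{A0}(1−X) = 3.637 kmol/m³.
Along a PFR/batch, dC_Q/dC_A = −r_Q/(r_P+r_Q) = −k₂/(k₂+k₁·C_A).
Integrating from C_{A0} to C_A: C_Q = (1.38/2.77)·ln[(1.38+2.77·6.81)/(1.38+2.77·3.64)] = 0.4982·ln(20.24/11.45) = 0.2838 kmol/m³.
Then C_P = (C_{A0}−C_A) − C_Q = 3.173 − 0.2838 = 2.890 kmol/m³.

2.89 kmol/m³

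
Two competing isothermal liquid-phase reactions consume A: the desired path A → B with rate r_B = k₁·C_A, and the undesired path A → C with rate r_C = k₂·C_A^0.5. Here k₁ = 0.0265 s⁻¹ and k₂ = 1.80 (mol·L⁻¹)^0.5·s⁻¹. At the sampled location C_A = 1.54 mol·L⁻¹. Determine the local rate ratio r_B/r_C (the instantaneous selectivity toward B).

0.0183

S_{B/C} = r_B/r_C = (k₁·C_A)/(k₂·C_A^0.5) = (k₁/k₂)·C_A^0.5.
= (0.0265×1.540) / (1.80×1.540^0.5) = 0.04081/2.234 = 0.0183.
Since the desired path is higher order in A, keeping C_A high (PFR or concentrated feed) favours B.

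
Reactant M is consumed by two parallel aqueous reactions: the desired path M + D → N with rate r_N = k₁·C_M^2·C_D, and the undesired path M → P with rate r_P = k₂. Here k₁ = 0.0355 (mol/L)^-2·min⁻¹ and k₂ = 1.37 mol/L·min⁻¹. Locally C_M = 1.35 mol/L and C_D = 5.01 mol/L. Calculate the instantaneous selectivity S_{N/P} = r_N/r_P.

S_{N/P} = r_N/r_P = (k₁·C_M^2·C_D)/(k₂) = (k₁/k₂)·C_M^2·C_D.
= (0.0355×1.350^2×5.010) / (1.37) = 0.3241/1.370 = 0.237.
Since the desired path is higher order in M, keeping C_M high (PFR or concentrated feed) favours N.

0.237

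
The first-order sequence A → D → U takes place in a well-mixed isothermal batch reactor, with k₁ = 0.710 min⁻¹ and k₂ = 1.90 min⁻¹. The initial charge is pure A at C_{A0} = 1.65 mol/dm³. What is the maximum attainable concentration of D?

0.343 mol/dm³

At the optimum, C_{D,max}/C_{A0} = (k₁/k₂)^[k₂/(k₂−k₁)].
= (0.710/1.90)^(1.90/(1.90−0.710)) = (0.3737)^(1.597) = 0.2077.
C_{D,max} = 0.2077×1.65 = 0.343 mol/dm³.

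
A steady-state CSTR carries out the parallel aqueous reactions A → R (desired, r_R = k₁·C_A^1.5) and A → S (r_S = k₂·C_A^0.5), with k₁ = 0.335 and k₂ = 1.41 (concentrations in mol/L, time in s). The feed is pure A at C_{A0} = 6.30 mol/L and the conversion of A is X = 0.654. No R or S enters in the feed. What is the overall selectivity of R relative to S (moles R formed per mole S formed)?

0.518

Exit C_A = C_{A0}(1−X) = 6.30×0.346 = 2.180 mol/L.
Rates in a CSTR are evaluated at the outlet concentration: r_R = 0.335×2.180^1.5 = 1.078, r_S = 1.41×2.180^0.5 = 2.082.
Overall selectivity = C_R/C_S = r_Rτ/(r_Sτ) = r_R/r_S = 0.518.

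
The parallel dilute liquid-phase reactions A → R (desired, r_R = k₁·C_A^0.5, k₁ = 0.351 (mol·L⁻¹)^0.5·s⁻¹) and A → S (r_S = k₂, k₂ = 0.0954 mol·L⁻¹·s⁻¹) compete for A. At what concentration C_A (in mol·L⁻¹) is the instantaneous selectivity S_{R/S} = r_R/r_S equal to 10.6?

S_{R/S} = (k₁/k₂)·C_A^0.5 ⇒ C_A = (S·k₂/k₁)^(2).
= (10.6×0.0954/0.351)^(2) = (2.881)^(2) = 8.30 mol·L⁻¹.

8.30 mol·L⁻¹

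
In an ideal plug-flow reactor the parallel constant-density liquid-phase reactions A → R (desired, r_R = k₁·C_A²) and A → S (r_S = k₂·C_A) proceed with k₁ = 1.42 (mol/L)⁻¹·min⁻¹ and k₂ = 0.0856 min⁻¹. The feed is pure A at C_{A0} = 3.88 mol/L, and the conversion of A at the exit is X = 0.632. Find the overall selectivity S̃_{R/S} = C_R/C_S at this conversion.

40.8

C_A = C_{A0}(1−X) = 1.428 mol/L.
Along a PFR/batch, dC_S/dC_A = −r_S/(r_R+r_S) = −k₂/(k₂+k₁·C_A).
Integrating from C_{A0} to C_A: C_S = (0.0856/1.42)·ln[(0.0856+1.42·3.88)/(0.0856+1.42·1.43)] = 0.06028·ln(5.595/2.113) = 0.05870 mol/L.
Then C_R = (C_{A0}−C_A) − C_S = 2.452 − 0.05870 = 2.393 mol/L.
S̃_{R/S} = C_R/C_S = 2.393/0.05870 = 40.8.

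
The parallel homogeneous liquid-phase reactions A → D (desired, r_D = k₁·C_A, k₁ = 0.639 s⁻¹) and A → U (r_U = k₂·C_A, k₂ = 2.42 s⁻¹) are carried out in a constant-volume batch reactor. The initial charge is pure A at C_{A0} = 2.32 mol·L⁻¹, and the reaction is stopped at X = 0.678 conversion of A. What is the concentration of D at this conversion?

C_A = C_{A0}(1−X) = 0.7470 mol·L⁻¹.
Both paths are first order in A, so the instantaneous fraction to D is constant: dC_D/d(−C_A) = k₁/(k₁+k₂) = 0.2089.
C_D = 0.2089·(C_{A0}−C_A) = 0.2089×1.573 = 0.329 mol·L⁻¹.

0.329 mol·L⁻¹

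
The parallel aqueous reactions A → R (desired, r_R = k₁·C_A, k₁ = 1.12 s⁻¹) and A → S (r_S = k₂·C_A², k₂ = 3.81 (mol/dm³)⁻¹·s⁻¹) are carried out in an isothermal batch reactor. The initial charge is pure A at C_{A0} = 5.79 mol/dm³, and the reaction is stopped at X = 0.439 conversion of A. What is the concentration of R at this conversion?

0.159 mol/dm³

C_A = C_{A0}(1−X) = 3.248 mol/dm³.
Along a PFR/batch, dC_R/dC_A = −r_R/(r_R+r_S) = −k₁/(k₁+k₂·C_A).
Integrating from C_{A0} to C_A: C_R = (1.12/3.81)·ln[(1.12+3.81·5.79)/(1.12+3.81·3.25)] = 0.2940·ln(23.18/13.50) = 0.1590 mol/dm³.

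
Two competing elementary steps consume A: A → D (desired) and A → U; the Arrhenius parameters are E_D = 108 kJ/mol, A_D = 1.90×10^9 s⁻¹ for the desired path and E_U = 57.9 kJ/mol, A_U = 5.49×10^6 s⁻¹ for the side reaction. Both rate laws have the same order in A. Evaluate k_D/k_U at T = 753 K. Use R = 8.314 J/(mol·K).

k_D/k_U = (A_D/A_U)·exp[−(E_D−E_U)/(RT)] = (A_D/A_U)·exp[(E_U−E_D)/(RT)].
(E_U−E_D)/(RT) = (57.9−108)×10³/(8.314×753) = -50100/6260 = -8.003.
k_D/k_U = (1.90×10^9/5.49×10^6)·exp(-8.003) = 346.1 × 3.346×10^-4 = 0.116.
Since E_D > E_U, raising the temperature improves selectivity toward D.

0.116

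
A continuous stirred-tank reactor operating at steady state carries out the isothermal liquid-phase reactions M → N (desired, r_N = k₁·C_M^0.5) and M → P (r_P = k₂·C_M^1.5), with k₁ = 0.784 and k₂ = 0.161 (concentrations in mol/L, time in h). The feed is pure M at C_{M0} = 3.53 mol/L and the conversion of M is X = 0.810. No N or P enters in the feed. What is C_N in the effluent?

2.51 mol/L

Exit C_M = C_{M0}(1−X) = 3.53×0.190 = 0.6707 mol/L.
In a CSTR the entire volume is at exit conditions, so r_N = 0.784×0.6707^0.5 = 0.6421 and r_P = 0.161×0.6707^1.5 = 0.08843.
Fraction of consumed M going to N: r_N/(r_N+r_P) = 0.8789.
C_N = 0.8789·C_{M0}·X = 0.8789×3.53×0.810 = 2.51 mol/L.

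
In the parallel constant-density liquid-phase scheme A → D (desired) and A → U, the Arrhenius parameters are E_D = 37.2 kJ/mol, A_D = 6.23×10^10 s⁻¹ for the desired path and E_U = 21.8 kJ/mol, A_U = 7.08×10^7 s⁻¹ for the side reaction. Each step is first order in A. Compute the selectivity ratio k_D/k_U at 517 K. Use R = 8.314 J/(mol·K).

Since both paths have the same order in A, the concentration cancels and S_{D/U} = k_D/k_U = (A_D/A_U)·exp[(E_U−E_D)/(RT)].
(E_U−E_D)/(RT) = (21.8−37.2)×10³/(8.314×517) = -15400/4298 = -3.583.
k_D/k_U = (6.23×10^10/7.08×10^7)·exp(-3.583) = 879.9 × 0.02780 = 24.5.
Since E_D > E_U, raising the temperature improves selectivity toward D.

24.5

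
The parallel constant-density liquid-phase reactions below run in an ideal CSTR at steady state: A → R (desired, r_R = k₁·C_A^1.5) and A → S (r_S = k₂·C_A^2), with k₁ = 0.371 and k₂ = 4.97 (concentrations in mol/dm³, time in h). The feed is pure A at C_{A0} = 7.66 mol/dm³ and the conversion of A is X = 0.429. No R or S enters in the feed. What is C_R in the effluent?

0.113 mol/dm³

Exit C_A = C_{A0}(1−X) = 7.66×0.571 = 4.374 mol/dm³.
Rates in a CSTR are evaluated at the outlet concentration: r_R = 0.371×4.374^1.5 = 3.394, r_S = 4.97×4.374^2 = 95.08.
Fraction of consumed A going to R: r_R/(r_R+r_S) = 0.03446.
C_R = 0.03446·C_{A0}·X = 0.03446×7.66×0.429 = 0.113 mol/dm³.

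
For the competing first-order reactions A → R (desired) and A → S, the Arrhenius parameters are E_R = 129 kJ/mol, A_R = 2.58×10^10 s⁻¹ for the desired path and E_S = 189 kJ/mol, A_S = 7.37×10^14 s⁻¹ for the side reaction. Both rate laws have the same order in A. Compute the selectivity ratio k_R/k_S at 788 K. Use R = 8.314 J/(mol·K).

Since both paths have the same order in A, the concentration cancels and S_{R/S} = k_R/k_S = (A_R/A_S)·exp[(E_S−E_R)/(RT)].
(E_S−E_R)/(RT) = (189−129)×10³/(8.314×788) = 60000/6551 = 9.158.
k_R/k_S = (2.58×10^10/7.37×10^14)·exp(9.158) = 3.501×10^-5 × 9493 = 0.332.

0.332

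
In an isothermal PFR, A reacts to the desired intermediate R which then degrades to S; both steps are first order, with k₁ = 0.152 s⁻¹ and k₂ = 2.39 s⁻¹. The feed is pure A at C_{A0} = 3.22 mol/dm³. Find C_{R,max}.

0.170 mol/dm³

Evaluating C_R at τ_opt = ln(k₂/k₁)/(k₂−k₁) gives C_{R,max}/C_{A0} = (k₁/k₂)^[k₂/(k₂−k₁)].
= (0.152/2.39)^(2.39/(2.39−0.152)) = (0.06360)^(1.068) = 0.05274.
C_{R,max} = 0.05274×3.22 = 0.170 mol/dm³.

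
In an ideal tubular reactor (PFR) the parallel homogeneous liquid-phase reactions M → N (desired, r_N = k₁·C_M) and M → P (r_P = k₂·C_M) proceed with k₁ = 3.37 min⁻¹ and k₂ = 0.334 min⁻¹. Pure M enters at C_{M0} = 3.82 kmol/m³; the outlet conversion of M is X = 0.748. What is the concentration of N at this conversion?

2.60 kmol/m³

C_M = C_{M0}(1−X) = 0.9626 kmol/m³.
Both paths are first order in M, so the instantaneous fraction to N is constant: dC_N/d(−C_M) = k₁/(k₁+k₂) = 0.9098.
C_N = 0.9098·(C_{M0}−C_M) = 0.9098×2.857 = 2.60 kmol/m³.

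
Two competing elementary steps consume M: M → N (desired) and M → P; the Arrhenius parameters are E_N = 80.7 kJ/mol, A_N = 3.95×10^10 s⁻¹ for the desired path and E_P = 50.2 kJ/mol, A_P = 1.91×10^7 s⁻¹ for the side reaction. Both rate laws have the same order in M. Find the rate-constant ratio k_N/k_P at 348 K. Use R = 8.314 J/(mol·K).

Since both paths have the same order in M, the concentration cancels and S_{N/P} = k_N/k_P = (A_N/A_P)·exp[(E_P−E_N)/(RT)].
(E_P−E_N)/(RT) = (50.2−80.7)×10³/(8.314×348) = -30500/2893 = -10.54.
k_N/k_P = (3.95×10^10/1.91×10^7)·exp(-10.54) = 2068 × 2.641×10^-5 = 0.0546.

0.0546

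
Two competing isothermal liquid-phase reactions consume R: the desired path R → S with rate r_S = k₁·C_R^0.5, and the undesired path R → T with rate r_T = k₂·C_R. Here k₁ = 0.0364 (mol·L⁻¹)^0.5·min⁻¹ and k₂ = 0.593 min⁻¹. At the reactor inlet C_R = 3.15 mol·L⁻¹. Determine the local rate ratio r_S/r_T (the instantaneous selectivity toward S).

0.0346

S_{S/T} = r_S/r_T = (k₁·C_R^0.5)/(k₂·C_R) = (k₁/k₂)·C_R^-0.5.
= (0.0364×3.150^0.5) / (0.593×3.150) = 0.06460/1.868 = 0.0346.
The undesired path is higher order in R, so low C_R (CSTR or dilute feed) favours S.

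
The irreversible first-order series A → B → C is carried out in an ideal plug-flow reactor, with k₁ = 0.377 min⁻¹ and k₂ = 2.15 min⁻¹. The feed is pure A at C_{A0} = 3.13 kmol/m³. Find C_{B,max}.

0.379 kmol/m³

Evaluating C_B at τ_opt = ln(k₂/k₁)/(k₂−k₁) gives C_{B,max}/C_{A0} = (k₁/k₂)^[k₂/(k₂−k₁)].
= (0.377/2.15)^(2.15/(2.15−0.377)) = (0.1753)^(1.213) = 0.1211.
C_{B,max} = 0.1211×3.13 = 0.379 kmol/m³.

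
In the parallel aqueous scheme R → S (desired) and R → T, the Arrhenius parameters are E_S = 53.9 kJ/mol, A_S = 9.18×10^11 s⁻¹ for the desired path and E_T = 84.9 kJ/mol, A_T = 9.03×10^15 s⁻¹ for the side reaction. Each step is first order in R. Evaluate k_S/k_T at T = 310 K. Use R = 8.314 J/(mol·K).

k_S/k_T = (A_S/A_T)·exp[−(E_S−E_T)/(RT)] = (A_S/A_T)·exp[(E_T−E_S)/(RT)].
(E_T−E_S)/(RT) = (84.9−53.9)×10³/(8.314×310) = 31000/2577 = 12.03.
k_S/k_T = (9.18×10^11/9.03×10^15)·exp(12.03) = 1.017×10^-4 × 1.674×10^5 = 17.0.

17.0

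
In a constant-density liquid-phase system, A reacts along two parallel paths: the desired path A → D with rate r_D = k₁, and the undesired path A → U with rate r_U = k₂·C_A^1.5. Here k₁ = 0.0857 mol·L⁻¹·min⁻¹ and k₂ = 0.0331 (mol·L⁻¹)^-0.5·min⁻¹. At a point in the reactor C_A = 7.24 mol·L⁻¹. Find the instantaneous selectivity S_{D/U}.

0.133

S_{D/U} = r_D/r_U = (k₁)/(k₂·C_A^1.5) = (k₁/k₂)·C_A^-1.5.
= (0.0857) / (0.0331×7.240^1.5) = 0.08570/0.6448 = 0.133.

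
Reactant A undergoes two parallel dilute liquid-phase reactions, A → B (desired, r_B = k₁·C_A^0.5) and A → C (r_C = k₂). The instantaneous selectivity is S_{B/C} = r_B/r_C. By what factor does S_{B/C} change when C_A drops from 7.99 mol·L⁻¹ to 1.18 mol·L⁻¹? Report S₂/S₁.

S_{B/C} = (k₁/k₂)·C_A^0.5, so S₂/S₁ = (C_{A,2}/C_{A,1})^0.5.
= (1.18/7.99)^0.5 = (0.1477)^0.5 = 0.384.

0.384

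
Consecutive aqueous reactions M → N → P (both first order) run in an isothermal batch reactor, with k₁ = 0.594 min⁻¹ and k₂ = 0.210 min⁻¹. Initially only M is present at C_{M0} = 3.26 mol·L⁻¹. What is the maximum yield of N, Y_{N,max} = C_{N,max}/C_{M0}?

0.566

Evaluating C_N at t_opt = ln(k₂/k₁)/(k₂−k₁) gives C_{N,max}/C_{M0} = (k₁/k₂)^[k₂/(k₂−k₁)].
= (0.594/0.210)^(0.210/(0.210−0.594)) = (2.829)^(-0.5469) = 0.5663.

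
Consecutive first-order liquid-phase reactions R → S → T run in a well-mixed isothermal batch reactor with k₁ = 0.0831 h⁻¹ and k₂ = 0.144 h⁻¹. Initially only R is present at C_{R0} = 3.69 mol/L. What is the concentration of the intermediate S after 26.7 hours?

For first-order series with pure R initially, C_S(t) = k₁C_{R0}/(k₂−k₁)·(e^(−k₁t) − e^(−k₂t)).
e^(−k₁t) = e^(−0.0831×26.7) = e^(−2.219) = 0.1087; e^(−k₂t) = e^(−3.845) = 0.02139.
C_S = 0.0831×3.69/(0.144−0.0831) × (0.1087−0.02139) = 5.035×0.08735 = 0.4398 mol/L.

0.440 mol/L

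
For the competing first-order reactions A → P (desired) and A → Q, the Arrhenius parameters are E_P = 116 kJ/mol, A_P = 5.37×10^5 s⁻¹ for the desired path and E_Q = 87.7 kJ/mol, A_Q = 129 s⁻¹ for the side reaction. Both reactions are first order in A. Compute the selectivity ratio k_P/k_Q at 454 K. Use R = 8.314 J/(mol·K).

With equal orders, S_{P/Q} = k_P/k_Q = (A_P/A_Q)·exp[(E_Q−E_P)/(RT)].
(E_Q−E_P)/(RT) = (87.7−116)×10³/(8.314×454) = -28300/3775 = -7.498.
k_P/k_Q = (5.37×10^5/129)·exp(-7.498) = 4163 × 5.544×10^-4 = 2.31.

2.31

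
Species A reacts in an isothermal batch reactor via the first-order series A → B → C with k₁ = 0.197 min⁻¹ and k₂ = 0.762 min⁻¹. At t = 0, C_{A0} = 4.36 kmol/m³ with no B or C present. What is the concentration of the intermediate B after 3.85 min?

For first-order series with pure A initially, C_B(t) = k₁C_{A0}/(k₂−k₁)·(e^(−k₁t) − e^(−k₂t)).
e^(−k₁t) = e^(−0.197×3.85) = e^(−0.7585) = 0.4684; e^(−k₂t) = e^(−2.934) = 0.05320.
C_B = 0.197×4.36/(0.762−0.197) × (0.4684−0.05320) = 1.520×0.4152 = 0.6312 kmol/m³.

0.631 kmol/m³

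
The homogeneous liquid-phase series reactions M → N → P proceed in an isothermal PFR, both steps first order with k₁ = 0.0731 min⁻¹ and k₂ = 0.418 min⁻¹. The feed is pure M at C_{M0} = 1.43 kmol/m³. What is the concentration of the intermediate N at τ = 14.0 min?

0.108 kmol/m³

The intermediate concentration in a first-order A→B→C sequence is C_N = k₁C_{M0}(e^(−k₁τ) − e^(−k₂τ))/(k₂−k₁).
e^(−k₁τ) = e^(−0.0731×14.0) = e^(−1.023) = 0.3594; e^(−k₂τ) = e^(−5.852) = 0.002874.
C_N = 0.0731×1.43/(0.418−0.0731) × (0.3594−0.002874) = 0.3031×0.3565 = 0.1080 kmol/m³.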